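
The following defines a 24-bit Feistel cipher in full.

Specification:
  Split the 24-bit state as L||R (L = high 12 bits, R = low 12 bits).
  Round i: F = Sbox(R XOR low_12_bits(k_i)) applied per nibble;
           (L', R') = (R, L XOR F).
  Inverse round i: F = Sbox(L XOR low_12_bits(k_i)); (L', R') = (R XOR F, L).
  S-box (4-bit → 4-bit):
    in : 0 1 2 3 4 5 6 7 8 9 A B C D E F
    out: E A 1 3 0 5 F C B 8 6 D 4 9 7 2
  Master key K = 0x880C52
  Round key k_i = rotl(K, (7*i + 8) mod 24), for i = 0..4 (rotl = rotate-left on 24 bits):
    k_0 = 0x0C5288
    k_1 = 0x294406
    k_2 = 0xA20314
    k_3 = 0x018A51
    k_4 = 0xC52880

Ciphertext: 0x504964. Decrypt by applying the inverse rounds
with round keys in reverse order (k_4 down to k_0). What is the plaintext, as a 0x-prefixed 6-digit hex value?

0x2C456D

s_0 = ciphertext = 0x504964
s_1 = InvRound(s_0, k_4) = 0x0D4504
s_2 = InvRound(s_1, k_3) = 0x3B10D4
s_3 = InvRound(s_2, k_2) = 0xEB13B1
s_4 = InvRound(s_3, k_1) = 0x56DEB1
s_5 = InvRound(s_4, k_0) = 0x2C456D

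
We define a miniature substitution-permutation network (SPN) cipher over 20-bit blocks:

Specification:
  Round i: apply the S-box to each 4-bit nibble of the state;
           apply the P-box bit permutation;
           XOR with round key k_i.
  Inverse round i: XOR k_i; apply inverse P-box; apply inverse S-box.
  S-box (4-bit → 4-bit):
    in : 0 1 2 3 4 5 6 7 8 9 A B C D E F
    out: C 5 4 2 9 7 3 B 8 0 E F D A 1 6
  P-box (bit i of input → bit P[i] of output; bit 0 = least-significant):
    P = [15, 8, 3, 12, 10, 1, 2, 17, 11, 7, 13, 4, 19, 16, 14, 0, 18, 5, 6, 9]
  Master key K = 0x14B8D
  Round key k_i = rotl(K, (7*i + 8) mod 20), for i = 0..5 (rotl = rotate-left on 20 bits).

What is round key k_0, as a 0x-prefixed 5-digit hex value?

0xB8D14

K = 0x14B8D
k_0 = rotl(K, (7*0+8) mod 20) = rotl(K, 8) = 0xB8D14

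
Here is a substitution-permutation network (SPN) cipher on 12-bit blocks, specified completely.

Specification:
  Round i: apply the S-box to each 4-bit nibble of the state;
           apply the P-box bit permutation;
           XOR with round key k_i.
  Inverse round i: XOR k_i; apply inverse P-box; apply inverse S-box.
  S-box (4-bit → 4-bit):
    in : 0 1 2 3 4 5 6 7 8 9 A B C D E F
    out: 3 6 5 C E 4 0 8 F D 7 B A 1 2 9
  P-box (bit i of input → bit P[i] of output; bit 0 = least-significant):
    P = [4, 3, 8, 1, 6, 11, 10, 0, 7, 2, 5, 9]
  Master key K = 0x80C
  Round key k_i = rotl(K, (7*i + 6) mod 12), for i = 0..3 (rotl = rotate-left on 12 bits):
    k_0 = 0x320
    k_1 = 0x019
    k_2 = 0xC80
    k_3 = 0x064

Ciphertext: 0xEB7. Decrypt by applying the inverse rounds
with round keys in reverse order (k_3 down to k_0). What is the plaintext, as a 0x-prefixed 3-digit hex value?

0x86C

s_0 = ciphertext = 0xEB7
s_1 = InvRound(s_0, k_3) = 0xF8F
s_2 = InvRound(s_1, k_2) = 0xC74
s_3 = InvRound(s_2, k_1) = 0x18E
s_4 = InvRound(s_3, k_0) = 0x86C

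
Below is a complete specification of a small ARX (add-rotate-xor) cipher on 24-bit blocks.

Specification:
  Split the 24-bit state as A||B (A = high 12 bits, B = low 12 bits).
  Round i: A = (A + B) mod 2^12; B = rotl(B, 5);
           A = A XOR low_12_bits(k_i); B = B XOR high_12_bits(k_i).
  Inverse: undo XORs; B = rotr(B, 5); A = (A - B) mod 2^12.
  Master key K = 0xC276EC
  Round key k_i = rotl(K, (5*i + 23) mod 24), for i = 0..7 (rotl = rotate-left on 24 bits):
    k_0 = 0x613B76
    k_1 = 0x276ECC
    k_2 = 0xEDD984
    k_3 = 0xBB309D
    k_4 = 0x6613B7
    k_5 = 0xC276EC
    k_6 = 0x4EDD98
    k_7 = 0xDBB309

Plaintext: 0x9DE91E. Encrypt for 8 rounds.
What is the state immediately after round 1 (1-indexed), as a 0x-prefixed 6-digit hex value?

0x98A5C1

s_0 = plaintext = 0x9DE91E
s_1 = Round(s_0, k_0) = 0x98A5C1
s_2 = Round(s_1, k_1) = 0x187A5D
s_3 = Round(s_2, k_2) = 0x260569
s_4 = Round(s_3, k_3) = 0x754699
s_5 = Round(s_4, k_4) = 0xE5A54C
s_6 = Round(s_5, k_5) = 0x54A5AD
s_7 = Round(s_6, k_6) = 0x76F146
s_8 = Round(s_7, k_7) = 0xBBC579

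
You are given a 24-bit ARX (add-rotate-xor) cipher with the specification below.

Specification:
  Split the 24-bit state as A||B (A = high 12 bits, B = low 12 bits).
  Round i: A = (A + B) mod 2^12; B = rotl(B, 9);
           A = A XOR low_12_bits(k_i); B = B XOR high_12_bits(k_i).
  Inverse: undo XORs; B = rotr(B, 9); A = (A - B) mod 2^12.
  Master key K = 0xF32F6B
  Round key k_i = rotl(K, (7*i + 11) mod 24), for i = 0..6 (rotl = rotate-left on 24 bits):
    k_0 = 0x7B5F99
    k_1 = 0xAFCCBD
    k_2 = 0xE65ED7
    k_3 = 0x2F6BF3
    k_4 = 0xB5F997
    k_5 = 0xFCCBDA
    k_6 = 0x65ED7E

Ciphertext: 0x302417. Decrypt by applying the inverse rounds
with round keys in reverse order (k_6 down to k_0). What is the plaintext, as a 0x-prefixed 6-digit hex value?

s_0 = ciphertext = 0x302417
s_1 = InvRound(s_0, k_6) = 0xC33249
s_2 = InvRound(s_1, k_5) = 0xBBBC2E
s_3 = InvRound(s_2, k_4) = 0x6A1B8B
s_4 = InvRound(s_3, k_3) = 0x166BEC
s_5 = InvRound(s_4, k_2) = 0x367C4A
s_6 = InvRound(s_5, k_1) = 0xA275B3
s_7 = InvRound(s_6, k_0) = 0x58D031

0x58D031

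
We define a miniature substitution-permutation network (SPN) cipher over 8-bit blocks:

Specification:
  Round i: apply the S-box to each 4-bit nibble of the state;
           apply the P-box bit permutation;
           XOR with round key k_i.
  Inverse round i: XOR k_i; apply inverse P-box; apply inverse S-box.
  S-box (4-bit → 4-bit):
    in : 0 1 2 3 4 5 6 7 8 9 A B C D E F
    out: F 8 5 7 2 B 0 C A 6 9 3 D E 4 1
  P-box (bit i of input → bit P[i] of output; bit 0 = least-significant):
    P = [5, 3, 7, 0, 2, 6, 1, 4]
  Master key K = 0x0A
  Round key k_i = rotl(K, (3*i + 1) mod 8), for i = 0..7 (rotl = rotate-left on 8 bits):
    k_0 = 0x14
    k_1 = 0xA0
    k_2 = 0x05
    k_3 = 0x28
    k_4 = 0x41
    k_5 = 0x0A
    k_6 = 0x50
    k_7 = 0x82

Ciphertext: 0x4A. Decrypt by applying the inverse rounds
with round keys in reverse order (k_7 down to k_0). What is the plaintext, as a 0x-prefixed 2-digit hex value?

s_0 = ciphertext = 0x4A
s_1 = InvRound(s_0, k_7) = 0x49
s_2 = InvRound(s_1, k_6) = 0x18
s_3 = InvRound(s_2, k_5) = 0x76
s_4 = InvRound(s_3, k_4) = 0xCA
s_5 = InvRound(s_4, k_3) = 0x92
s_6 = InvRound(s_5, k_2) = 0xC7
s_7 = InvRound(s_6, k_1) = 0x3A
s_8 = InvRound(s_7, k_0) = 0x2B

0x2B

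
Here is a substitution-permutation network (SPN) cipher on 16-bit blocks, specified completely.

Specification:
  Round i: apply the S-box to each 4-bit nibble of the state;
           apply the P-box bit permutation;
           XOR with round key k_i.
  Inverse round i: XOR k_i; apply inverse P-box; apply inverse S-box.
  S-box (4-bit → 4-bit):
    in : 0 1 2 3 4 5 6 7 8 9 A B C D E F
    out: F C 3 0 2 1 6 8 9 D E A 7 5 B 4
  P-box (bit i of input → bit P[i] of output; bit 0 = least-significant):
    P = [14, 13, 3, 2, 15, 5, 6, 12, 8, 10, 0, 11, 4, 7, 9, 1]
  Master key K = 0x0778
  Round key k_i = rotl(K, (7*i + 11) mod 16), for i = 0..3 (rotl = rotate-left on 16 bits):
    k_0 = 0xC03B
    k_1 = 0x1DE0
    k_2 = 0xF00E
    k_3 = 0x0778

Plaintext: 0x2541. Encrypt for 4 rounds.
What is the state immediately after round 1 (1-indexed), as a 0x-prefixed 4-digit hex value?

s_0 = plaintext = 0x2541
s_1 = Round(s_0, k_0) = 0xC187
s_2 = Round(s_1, k_1) = 0x8775
s_3 = Round(s_2, k_2) = 0xA81C
s_4 = Round(s_3, k_3) = 0x7CB2

0xC187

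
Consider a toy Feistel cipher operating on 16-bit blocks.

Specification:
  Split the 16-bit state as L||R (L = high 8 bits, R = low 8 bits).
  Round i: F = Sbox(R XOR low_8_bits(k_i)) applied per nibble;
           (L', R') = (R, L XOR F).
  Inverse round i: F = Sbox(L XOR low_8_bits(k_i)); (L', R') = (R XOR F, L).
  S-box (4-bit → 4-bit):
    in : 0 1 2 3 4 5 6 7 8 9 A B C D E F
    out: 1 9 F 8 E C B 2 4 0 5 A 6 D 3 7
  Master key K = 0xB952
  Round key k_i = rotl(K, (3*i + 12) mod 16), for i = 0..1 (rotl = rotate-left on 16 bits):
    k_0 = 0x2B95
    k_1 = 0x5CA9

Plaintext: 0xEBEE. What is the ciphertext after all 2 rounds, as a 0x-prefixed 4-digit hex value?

0xC15A

s_0 = plaintext = 0xEBEE
s_1 = Round(s_0, k_0) = 0xEEC1
s_2 = Round(s_1, k_1) = 0xC15A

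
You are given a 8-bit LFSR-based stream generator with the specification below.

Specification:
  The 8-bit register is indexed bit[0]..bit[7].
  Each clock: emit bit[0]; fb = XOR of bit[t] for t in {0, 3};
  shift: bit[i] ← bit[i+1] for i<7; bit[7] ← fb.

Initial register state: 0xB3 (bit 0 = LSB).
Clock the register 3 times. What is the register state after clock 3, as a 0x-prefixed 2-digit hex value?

0xB6

reg_0 = 0xB3
clock 1: out=1, reg = 0xD9
clock 2: out=1, reg = 0x6C
clock 3: out=0, reg = 0xB6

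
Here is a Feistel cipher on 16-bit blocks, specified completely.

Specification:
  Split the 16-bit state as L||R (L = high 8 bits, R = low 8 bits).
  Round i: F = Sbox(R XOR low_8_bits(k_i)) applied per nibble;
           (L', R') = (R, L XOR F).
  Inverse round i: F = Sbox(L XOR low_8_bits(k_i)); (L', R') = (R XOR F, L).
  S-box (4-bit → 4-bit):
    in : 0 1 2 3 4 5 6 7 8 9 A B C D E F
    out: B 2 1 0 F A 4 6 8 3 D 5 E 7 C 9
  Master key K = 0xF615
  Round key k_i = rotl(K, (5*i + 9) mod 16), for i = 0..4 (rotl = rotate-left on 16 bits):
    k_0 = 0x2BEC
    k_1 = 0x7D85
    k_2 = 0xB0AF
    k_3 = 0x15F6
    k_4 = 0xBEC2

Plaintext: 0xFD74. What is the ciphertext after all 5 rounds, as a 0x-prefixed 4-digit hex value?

s_0 = plaintext = 0xFD74
s_1 = Round(s_0, k_0) = 0x74C5
s_2 = Round(s_1, k_1) = 0xC58F
s_3 = Round(s_2, k_2) = 0x8FDE
s_4 = Round(s_3, k_3) = 0xDE97
s_5 = Round(s_4, k_4) = 0x9774

0x9774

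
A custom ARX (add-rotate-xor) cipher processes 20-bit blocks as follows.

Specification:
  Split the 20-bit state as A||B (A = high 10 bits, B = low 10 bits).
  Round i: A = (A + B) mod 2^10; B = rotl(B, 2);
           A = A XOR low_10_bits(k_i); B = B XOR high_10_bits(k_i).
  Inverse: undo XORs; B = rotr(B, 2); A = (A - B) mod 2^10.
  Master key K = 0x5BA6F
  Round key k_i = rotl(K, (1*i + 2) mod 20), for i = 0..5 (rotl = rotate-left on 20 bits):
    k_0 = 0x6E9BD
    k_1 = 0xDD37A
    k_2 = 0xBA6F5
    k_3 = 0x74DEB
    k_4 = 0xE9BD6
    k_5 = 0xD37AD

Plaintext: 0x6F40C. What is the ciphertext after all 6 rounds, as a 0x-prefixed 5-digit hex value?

0xFFFD8

s_0 = plaintext = 0x6F40C
s_1 = Round(s_0, k_0) = 0x1D18A
s_2 = Round(s_1, k_1) = 0xA115D
s_3 = Round(s_2, k_2) = 0x4539C
s_4 = Round(s_3, k_3) = 0x56FA0
s_5 = Round(s_4, k_4) = 0xCB525
s_6 = Round(s_5, k_5) = 0xFFFD8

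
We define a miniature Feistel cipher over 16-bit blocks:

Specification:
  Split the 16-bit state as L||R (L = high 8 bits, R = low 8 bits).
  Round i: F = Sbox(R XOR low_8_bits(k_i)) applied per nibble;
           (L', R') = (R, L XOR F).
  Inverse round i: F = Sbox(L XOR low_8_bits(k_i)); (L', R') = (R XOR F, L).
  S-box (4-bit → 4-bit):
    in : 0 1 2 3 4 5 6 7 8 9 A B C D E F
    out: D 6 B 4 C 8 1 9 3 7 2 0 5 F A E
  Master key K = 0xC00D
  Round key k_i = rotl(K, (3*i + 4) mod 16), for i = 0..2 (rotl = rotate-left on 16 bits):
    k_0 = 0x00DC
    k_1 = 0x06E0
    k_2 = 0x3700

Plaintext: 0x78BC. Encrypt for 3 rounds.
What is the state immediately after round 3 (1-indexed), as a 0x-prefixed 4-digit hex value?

s_0 = plaintext = 0x78BC
s_1 = Round(s_0, k_0) = 0xBC65
s_2 = Round(s_1, k_1) = 0x6584
s_3 = Round(s_2, k_2) = 0x8459

0x8459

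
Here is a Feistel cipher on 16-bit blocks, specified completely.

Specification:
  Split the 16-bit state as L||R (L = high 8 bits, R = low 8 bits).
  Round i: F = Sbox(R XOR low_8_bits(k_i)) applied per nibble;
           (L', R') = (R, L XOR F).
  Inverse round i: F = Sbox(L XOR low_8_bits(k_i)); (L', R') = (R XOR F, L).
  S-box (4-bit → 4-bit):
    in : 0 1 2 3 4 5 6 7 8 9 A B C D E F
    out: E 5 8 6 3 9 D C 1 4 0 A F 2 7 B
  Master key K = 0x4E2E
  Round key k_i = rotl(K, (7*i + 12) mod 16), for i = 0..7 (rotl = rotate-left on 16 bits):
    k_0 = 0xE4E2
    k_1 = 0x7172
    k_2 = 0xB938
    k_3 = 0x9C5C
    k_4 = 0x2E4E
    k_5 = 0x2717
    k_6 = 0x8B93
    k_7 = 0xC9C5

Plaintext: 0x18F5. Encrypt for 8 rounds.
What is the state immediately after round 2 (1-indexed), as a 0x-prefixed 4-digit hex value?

s_0 = plaintext = 0x18F5
s_1 = Round(s_0, k_0) = 0xF544
s_2 = Round(s_1, k_1) = 0x4498
s_3 = Round(s_2, k_2) = 0x984A
s_4 = Round(s_3, k_3) = 0x4AC5
s_5 = Round(s_4, k_4) = 0xC550
s_6 = Round(s_5, k_5) = 0x50F9
s_7 = Round(s_6, k_6) = 0xF980
s_8 = Round(s_7, k_7) = 0x80C0

0x4498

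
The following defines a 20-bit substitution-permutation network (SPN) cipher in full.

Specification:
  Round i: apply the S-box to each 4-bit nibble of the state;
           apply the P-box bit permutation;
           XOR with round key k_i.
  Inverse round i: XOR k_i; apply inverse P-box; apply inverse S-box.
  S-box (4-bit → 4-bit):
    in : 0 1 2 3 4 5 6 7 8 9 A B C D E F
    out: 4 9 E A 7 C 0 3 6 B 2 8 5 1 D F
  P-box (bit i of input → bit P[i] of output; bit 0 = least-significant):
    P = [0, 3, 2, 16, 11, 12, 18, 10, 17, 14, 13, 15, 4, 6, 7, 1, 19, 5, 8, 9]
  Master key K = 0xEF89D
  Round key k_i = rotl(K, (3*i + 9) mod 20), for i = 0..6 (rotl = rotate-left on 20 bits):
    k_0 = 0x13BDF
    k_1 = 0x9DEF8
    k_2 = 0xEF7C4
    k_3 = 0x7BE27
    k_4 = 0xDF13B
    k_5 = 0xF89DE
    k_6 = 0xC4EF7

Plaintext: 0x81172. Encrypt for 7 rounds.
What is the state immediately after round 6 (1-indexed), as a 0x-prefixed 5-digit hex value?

s_0 = plaintext = 0x81172
s_1 = Round(s_0, k_0) = 0x2A2E1
s_2 = Round(s_1, k_1) = 0xC3199
s_3 = Round(s_2, k_2) = 0x56A8F
s_4 = Round(s_3, k_3) = 0x2ED2A
s_5 = Round(s_4, k_4) = 0xBE681
s_6 = Round(s_5, k_5) = 0xA9B4D
s_7 = Round(s_6, k_6) = 0x8D684

0xA9B4D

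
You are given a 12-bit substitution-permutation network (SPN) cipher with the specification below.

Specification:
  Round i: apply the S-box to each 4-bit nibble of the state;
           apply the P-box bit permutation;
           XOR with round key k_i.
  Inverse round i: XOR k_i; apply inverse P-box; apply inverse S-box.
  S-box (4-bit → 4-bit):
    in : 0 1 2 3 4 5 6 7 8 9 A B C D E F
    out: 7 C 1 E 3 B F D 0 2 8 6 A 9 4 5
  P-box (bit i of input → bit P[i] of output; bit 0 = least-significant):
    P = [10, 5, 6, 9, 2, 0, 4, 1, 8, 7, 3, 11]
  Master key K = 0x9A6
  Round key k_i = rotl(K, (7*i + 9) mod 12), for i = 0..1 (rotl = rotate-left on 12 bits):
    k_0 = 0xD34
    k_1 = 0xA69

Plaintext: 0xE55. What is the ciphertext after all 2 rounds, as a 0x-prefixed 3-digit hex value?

s_0 = plaintext = 0xE55
s_1 = Round(s_0, k_0) = 0xB1B
s_2 = Round(s_1, k_1) = 0xA93

0xA93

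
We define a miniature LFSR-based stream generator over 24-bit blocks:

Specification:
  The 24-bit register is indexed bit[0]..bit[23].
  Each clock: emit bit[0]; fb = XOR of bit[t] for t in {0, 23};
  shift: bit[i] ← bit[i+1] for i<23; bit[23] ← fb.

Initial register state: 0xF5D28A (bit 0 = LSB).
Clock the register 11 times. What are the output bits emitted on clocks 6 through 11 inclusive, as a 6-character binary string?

reg_0 = 0xF5D28A
clock 1: out=0, reg = 0xFAE945
clock 2: out=1, reg = 0x7D74A2
clock 3: out=0, reg = 0x3EBA51
clock 4: out=1, reg = 0x9F5D28
clock 5: out=0, reg = 0xCFAE94
clock 6: out=0, reg = 0xE7D74A
clock 7: out=0, reg = 0xF3EBA5
clock 8: out=1, reg = 0x79F5D2
clock 9: out=0, reg = 0x3CFAE9
clock 10: out=1, reg = 0x9E7D74
clock 11: out=0, reg = 0xCF3EBA

001010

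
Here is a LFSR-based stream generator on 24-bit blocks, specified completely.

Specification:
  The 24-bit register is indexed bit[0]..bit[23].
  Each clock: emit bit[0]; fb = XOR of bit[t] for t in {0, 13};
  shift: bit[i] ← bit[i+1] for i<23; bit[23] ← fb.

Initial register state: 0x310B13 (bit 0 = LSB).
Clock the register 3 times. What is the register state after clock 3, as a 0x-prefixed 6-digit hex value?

reg_0 = 0x310B13
clock 1: out=1, reg = 0x988589
clock 2: out=1, reg = 0xCC42C4
clock 3: out=0, reg = 0x662162

0x662162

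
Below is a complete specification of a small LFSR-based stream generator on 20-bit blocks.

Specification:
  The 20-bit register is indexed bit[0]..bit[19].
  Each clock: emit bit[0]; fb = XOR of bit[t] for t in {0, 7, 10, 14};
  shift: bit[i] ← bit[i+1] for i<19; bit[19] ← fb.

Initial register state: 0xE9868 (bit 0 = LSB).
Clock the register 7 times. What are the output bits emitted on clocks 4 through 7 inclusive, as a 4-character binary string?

reg_0 = 0xE9868
clock 1: out=0, reg = 0x74C34
clock 2: out=0, reg = 0x3A61A
clock 3: out=0, reg = 0x9D30D
clock 4: out=1, reg = 0x4E986
clock 5: out=0, reg = 0x274C3
clock 6: out=1, reg = 0x13A61
clock 7: out=1, reg = 0x89D30

1011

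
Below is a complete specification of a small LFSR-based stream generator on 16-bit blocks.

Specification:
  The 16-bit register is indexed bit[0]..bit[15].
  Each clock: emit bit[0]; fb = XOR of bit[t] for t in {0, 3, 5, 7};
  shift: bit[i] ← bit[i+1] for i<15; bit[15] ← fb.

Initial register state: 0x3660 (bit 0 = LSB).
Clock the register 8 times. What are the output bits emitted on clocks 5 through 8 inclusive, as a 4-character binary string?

reg_0 = 0x3660
clock 1: out=0, reg = 0x9B30
clock 2: out=0, reg = 0xCD98
clock 3: out=0, reg = 0x66CC
clock 4: out=0, reg = 0x3366
clock 5: out=0, reg = 0x99B3
clock 6: out=1, reg = 0xCCD9
clock 7: out=1, reg = 0xE66C
clock 8: out=0, reg = 0x7336

0110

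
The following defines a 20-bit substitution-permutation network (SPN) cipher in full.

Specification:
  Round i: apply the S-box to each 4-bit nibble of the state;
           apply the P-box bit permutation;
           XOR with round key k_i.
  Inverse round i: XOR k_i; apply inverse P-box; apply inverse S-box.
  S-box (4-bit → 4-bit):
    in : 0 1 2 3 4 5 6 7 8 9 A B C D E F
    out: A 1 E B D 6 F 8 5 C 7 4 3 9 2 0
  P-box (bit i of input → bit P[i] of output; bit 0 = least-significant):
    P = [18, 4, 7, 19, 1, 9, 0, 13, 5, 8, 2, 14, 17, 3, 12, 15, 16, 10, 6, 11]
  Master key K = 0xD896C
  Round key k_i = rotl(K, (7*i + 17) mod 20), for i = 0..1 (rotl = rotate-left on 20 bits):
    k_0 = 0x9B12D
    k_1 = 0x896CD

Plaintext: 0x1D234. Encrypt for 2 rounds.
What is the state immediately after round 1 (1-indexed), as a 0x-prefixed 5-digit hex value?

s_0 = plaintext = 0x1D234
s_1 = Round(s_0, k_0) = 0x652AB
s_2 = Round(s_1, k_1) = 0x9C902

0x652AB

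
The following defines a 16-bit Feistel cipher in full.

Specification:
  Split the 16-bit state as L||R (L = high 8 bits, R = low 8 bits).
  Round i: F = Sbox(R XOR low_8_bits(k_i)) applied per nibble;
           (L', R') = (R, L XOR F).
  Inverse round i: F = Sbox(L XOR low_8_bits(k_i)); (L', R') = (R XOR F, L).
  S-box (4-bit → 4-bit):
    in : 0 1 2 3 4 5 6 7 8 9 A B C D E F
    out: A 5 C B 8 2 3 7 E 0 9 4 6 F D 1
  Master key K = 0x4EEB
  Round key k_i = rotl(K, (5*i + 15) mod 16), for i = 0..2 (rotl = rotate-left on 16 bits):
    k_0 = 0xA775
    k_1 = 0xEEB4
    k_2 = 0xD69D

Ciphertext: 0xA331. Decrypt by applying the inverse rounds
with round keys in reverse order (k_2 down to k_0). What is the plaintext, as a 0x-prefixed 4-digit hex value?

0xB21D

s_0 = ciphertext = 0xA331
s_1 = InvRound(s_0, k_2) = 0x8CA3
s_2 = InvRound(s_1, k_1) = 0x1D8C
s_3 = InvRound(s_2, k_0) = 0xB21D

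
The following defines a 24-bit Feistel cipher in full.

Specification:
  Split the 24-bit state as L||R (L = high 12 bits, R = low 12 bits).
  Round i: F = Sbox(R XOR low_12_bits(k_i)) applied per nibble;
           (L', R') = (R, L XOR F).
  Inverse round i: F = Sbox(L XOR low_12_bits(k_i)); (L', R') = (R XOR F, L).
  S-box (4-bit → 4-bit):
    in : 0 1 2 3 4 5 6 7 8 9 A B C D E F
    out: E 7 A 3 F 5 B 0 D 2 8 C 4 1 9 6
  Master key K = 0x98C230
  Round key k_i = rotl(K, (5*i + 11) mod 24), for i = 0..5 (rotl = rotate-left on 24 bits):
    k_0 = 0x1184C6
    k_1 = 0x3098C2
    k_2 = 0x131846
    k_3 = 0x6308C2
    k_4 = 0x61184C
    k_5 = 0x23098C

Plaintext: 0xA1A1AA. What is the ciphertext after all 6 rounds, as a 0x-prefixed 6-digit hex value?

0x946A61

s_0 = plaintext = 0xA1A1AA
s_1 = Round(s_0, k_0) = 0x1AAFAE
s_2 = Round(s_1, k_1) = 0xFAE11E
s_3 = Round(s_2, k_2) = 0x11EDF3
s_4 = Round(s_3, k_3) = 0xDF3429
s_5 = Round(s_4, k_4) = 0x429946
s_6 = Round(s_5, k_5) = 0x946A61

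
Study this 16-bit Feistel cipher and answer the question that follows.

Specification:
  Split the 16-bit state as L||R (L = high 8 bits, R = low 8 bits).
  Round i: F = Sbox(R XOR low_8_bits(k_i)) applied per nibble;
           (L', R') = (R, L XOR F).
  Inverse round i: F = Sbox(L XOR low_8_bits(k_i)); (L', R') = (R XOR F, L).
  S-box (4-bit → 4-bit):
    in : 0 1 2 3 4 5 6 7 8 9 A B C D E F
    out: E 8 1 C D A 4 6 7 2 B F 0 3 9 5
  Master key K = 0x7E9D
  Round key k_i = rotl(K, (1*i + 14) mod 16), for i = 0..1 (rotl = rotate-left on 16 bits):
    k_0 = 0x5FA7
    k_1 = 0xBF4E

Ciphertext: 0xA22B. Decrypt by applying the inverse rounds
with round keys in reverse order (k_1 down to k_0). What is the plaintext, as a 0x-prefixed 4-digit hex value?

s_0 = ciphertext = 0xA22B
s_1 = InvRound(s_0, k_1) = 0xBBA2
s_2 = InvRound(s_1, k_0) = 0x22BB

0x22BB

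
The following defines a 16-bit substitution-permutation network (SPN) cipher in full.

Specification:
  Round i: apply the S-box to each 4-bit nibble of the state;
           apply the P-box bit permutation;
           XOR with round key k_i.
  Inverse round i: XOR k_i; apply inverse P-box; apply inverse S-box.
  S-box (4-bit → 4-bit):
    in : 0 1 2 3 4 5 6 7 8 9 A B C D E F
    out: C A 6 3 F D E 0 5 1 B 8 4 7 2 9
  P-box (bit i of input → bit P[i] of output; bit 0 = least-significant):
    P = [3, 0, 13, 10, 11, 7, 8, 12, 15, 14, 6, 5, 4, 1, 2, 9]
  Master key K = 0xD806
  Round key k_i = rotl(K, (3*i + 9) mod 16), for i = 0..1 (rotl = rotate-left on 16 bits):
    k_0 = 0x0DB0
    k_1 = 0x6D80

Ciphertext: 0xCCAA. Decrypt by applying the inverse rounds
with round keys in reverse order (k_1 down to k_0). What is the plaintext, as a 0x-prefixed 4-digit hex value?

0xF478

s_0 = ciphertext = 0xCCAA
s_1 = InvRound(s_0, k_1) = 0xEFC8
s_2 = InvRound(s_1, k_0) = 0xF478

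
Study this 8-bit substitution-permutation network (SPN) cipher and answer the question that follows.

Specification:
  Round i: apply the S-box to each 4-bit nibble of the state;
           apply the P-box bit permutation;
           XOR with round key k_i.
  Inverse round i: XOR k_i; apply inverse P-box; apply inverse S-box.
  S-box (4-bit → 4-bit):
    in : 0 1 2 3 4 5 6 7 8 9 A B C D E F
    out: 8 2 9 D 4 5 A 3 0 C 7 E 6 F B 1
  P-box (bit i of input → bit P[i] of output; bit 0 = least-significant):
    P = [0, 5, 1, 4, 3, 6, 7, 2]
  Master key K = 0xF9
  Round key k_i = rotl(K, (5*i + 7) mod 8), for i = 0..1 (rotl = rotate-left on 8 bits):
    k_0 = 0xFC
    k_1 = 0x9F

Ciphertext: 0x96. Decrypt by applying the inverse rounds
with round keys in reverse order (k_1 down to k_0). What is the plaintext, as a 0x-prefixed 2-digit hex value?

0x85

s_0 = ciphertext = 0x96
s_1 = InvRound(s_0, k_1) = 0xFF
s_2 = InvRound(s_1, k_0) = 0x85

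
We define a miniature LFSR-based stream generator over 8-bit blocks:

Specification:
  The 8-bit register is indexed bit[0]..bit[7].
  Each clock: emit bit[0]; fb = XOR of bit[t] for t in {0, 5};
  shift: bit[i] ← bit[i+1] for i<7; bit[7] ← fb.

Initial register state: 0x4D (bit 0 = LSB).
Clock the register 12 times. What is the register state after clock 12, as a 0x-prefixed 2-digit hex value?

reg_0 = 0x4D
clock 1: out=1, reg = 0xA6
clock 2: out=0, reg = 0xD3
clock 3: out=1, reg = 0xE9
clock 4: out=1, reg = 0x74
clock 5: out=0, reg = 0xBA
clock 6: out=0, reg = 0xDD
clock 7: out=1, reg = 0xEE
clock 8: out=0, reg = 0xF7
clock 9: out=1, reg = 0x7B
clock 10: out=1, reg = 0x3D
clock 11: out=1, reg = 0x1E
clock 12: out=0, reg = 0x0F

0x0F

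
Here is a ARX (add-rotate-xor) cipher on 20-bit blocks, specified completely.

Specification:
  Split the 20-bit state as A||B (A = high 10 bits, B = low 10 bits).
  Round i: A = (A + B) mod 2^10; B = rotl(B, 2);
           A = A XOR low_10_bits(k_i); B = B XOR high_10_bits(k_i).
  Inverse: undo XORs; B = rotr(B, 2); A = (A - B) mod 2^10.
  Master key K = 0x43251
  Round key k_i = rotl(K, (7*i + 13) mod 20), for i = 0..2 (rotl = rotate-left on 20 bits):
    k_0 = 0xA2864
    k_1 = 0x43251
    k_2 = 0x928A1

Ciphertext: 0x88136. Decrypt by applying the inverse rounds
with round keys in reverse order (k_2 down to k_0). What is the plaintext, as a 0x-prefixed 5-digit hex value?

0x6727F

s_0 = ciphertext = 0x88136
s_1 = InvRound(s_0, k_2) = 0x688DF
s_2 = InvRound(s_1, k_1) = 0x1FF74
s_3 = InvRound(s_2, k_0) = 0x6727F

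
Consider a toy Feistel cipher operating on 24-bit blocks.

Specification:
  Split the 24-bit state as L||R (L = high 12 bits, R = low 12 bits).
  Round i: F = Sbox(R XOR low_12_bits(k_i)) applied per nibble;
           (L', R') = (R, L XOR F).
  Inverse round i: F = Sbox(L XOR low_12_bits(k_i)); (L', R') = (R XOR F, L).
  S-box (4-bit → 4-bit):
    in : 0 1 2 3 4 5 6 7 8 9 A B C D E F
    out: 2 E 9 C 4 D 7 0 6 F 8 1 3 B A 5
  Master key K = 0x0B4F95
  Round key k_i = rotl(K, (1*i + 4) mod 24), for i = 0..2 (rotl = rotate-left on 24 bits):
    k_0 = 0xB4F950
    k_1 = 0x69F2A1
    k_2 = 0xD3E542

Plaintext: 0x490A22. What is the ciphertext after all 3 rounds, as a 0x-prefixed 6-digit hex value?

0x2E481E

s_0 = plaintext = 0x490A22
s_1 = Round(s_0, k_0) = 0xA22899
s_2 = Round(s_1, k_1) = 0x8992E4
s_3 = Round(s_2, k_2) = 0x2E481E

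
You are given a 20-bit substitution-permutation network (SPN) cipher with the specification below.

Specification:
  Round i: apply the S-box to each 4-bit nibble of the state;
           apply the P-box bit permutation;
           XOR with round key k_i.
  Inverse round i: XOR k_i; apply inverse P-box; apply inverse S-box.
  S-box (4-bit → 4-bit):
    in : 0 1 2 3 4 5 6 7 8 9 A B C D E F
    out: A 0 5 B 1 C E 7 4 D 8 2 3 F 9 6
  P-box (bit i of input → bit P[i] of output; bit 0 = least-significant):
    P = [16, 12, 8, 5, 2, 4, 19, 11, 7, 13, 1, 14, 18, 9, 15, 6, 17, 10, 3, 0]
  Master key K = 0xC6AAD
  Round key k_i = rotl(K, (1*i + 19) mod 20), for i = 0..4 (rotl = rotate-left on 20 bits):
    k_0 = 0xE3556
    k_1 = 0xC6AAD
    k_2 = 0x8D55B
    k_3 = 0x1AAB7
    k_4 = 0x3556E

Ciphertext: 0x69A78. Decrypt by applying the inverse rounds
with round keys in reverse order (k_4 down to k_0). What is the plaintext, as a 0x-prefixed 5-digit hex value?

0x8F125

s_0 = ciphertext = 0x69A78
s_1 = InvRound(s_0, k_4) = 0xB7532
s_2 = InvRound(s_1, k_3) = 0x3FE9F
s_3 = InvRound(s_2, k_2) = 0x40C92
s_4 = InvRound(s_3, k_1) = 0x6B67A
s_5 = InvRound(s_4, k_0) = 0x8F125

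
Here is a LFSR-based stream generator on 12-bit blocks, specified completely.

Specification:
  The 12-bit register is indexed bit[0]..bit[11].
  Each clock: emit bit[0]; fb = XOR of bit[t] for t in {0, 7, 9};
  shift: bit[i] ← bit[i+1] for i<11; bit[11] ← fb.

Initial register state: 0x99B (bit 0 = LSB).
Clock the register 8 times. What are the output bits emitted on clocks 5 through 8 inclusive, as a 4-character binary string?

reg_0 = 0x99B
clock 1: out=1, reg = 0x4CD
clock 2: out=1, reg = 0x266
clock 3: out=0, reg = 0x933
clock 4: out=1, reg = 0xC99
clock 5: out=1, reg = 0x64C
clock 6: out=0, reg = 0xB26
clock 7: out=0, reg = 0xD93
clock 8: out=1, reg = 0x6C9

1001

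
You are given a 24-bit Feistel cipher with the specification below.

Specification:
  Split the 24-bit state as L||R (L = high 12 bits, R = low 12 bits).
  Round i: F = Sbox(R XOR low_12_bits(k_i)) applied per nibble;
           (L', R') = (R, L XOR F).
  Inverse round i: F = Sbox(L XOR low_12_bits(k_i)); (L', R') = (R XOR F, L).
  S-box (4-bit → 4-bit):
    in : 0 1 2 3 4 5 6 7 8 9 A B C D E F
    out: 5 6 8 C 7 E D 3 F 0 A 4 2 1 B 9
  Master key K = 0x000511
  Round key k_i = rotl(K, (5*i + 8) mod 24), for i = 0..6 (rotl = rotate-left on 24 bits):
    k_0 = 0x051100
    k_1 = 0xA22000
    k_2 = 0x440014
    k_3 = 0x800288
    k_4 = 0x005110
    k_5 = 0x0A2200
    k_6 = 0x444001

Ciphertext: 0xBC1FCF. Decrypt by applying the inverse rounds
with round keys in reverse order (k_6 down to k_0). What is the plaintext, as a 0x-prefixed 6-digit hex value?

s_0 = ciphertext = 0xBC1FCF
s_1 = InvRound(s_0, k_6) = 0xBEABC1
s_2 = InvRound(s_1, k_5) = 0xB7BBEA
s_3 = InvRound(s_2, k_4) = 0x13EB7B
s_4 = InvRound(s_3, k_3) = 0x73613E
s_5 = InvRound(s_4, k_2) = 0x2B6736
s_6 = InvRound(s_5, k_1) = 0xF7B2B6
s_7 = InvRound(s_6, k_0) = 0x982F7B

0x982F7B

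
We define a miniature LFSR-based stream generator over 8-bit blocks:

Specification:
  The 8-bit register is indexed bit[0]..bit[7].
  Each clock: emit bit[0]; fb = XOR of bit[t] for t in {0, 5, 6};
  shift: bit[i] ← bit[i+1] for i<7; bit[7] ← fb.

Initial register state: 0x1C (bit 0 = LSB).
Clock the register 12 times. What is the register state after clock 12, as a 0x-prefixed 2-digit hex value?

reg_0 = 0x1C
clock 1: out=0, reg = 0x0E
clock 2: out=0, reg = 0x07
clock 3: out=1, reg = 0x83
clock 4: out=1, reg = 0xC1
clock 5: out=1, reg = 0x60
clock 6: out=0, reg = 0x30
clock 7: out=0, reg = 0x98
clock 8: out=0, reg = 0x4C
clock 9: out=0, reg = 0xA6
clock 10: out=0, reg = 0xD3
clock 11: out=1, reg = 0x69
clock 12: out=1, reg = 0xB4

0xB4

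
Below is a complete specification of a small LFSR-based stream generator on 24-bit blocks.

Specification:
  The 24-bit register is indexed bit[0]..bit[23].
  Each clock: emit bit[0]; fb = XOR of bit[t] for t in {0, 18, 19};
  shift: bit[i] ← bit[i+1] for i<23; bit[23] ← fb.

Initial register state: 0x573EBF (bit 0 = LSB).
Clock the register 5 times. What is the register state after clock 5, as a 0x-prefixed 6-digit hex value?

0x02B9F5

reg_0 = 0x573EBF
clock 1: out=1, reg = 0x2B9F5F
clock 2: out=1, reg = 0x15CFAF
clock 3: out=1, reg = 0x0AE7D7
clock 4: out=1, reg = 0x0573EB
clock 5: out=1, reg = 0x02B9F5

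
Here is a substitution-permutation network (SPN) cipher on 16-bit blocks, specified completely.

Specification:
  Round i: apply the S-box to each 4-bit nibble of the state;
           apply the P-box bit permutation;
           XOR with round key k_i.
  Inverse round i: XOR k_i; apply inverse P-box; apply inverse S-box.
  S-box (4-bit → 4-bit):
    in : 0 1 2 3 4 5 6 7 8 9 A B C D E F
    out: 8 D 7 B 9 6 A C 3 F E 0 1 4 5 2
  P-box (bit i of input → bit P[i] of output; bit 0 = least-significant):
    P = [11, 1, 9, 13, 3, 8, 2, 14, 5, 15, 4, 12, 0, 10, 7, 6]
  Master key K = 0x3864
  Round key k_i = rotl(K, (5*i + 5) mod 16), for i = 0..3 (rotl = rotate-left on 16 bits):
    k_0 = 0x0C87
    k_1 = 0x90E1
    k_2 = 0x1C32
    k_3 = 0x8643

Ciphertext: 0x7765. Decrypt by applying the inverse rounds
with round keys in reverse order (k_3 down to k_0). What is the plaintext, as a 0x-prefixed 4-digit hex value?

0xA41E

s_0 = ciphertext = 0x7765
s_1 = InvRound(s_0, k_3) = 0xB3A6
s_2 = InvRound(s_1, k_2) = 0x5551
s_3 = InvRound(s_2, k_1) = 0x526B
s_4 = InvRound(s_3, k_0) = 0xA41E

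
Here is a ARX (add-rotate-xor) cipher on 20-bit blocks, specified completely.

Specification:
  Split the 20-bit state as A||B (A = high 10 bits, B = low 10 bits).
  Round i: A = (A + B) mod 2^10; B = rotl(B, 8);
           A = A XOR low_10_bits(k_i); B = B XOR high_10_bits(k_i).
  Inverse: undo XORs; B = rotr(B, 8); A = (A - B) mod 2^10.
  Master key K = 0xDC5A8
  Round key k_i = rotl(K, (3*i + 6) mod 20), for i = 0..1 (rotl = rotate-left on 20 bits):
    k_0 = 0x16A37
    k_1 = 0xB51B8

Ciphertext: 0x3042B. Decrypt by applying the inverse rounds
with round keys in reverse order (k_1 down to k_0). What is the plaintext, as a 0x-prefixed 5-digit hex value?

0x2E693

s_0 = ciphertext = 0x3042B
s_1 = InvRound(s_0, k_1) = 0x5EFFE
s_2 = InvRound(s_1, k_0) = 0x2E693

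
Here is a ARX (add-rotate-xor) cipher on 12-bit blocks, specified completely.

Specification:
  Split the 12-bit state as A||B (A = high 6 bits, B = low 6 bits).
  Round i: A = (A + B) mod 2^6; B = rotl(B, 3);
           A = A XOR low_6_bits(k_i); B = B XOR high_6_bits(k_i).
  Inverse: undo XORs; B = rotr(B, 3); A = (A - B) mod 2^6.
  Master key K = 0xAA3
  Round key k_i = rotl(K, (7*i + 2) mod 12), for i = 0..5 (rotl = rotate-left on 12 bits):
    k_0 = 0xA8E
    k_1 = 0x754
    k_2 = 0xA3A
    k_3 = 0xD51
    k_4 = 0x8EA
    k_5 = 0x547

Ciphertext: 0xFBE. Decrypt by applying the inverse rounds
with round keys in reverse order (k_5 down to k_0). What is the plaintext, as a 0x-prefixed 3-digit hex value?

0xA4F

s_0 = ciphertext = 0xFBE
s_1 = InvRound(s_0, k_5) = 0x71D
s_2 = InvRound(s_1, k_4) = 0xFF7
s_3 = InvRound(s_2, k_3) = 0x790
s_4 = InvRound(s_3, k_2) = 0x747
s_5 = InvRound(s_4, k_1) = 0xD93
s_6 = InvRound(s_5, k_0) = 0xA4F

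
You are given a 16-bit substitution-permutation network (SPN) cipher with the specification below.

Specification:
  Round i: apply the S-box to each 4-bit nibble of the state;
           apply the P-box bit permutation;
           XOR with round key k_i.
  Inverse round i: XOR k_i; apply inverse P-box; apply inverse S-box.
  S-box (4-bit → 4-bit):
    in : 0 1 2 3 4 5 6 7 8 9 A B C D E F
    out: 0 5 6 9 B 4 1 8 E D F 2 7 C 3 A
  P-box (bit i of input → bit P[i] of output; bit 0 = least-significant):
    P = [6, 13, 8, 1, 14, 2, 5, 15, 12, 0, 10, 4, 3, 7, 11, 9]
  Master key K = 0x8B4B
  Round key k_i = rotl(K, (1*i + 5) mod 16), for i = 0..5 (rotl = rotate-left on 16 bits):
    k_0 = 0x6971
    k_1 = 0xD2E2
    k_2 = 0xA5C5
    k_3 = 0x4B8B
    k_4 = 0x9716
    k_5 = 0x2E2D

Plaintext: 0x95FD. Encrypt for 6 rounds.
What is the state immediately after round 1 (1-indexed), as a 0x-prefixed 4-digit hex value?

s_0 = plaintext = 0x95FD
s_1 = Round(s_0, k_0) = 0xE67F
s_2 = Round(s_1, k_1) = 0x6268
s_3 = Round(s_2, k_2) = 0xC0CE
s_4 = Round(s_3, k_3) = 0x2367
s_5 = Round(s_4, k_4) = 0xCF84
s_6 = Round(s_5, k_5) = 0x86D2

0xE67F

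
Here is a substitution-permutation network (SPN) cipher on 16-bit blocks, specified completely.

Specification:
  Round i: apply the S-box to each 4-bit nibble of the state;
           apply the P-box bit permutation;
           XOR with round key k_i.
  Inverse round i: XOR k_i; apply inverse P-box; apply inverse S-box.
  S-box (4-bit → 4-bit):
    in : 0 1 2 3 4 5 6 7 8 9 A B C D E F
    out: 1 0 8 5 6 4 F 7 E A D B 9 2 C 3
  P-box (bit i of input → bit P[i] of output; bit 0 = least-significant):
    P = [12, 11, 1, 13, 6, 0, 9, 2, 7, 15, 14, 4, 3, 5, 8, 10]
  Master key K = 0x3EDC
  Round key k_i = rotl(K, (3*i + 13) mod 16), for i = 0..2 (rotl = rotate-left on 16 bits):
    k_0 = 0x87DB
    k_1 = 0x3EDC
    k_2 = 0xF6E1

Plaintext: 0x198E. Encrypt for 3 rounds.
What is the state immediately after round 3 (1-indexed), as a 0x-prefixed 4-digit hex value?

s_0 = plaintext = 0x198E
s_1 = Round(s_0, k_0) = 0x25CC
s_2 = Round(s_1, k_1) = 0x4A98
s_3 = Round(s_2, k_2) = 0x9F56

0x9F56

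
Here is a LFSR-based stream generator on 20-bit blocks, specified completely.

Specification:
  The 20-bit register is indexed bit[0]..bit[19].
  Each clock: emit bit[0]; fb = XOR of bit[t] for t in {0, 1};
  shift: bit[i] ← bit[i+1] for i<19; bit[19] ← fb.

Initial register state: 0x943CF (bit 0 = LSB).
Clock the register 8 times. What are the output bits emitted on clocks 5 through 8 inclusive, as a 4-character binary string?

reg_0 = 0x943CF
clock 1: out=1, reg = 0x4A1E7
clock 2: out=1, reg = 0x250F3
clock 3: out=1, reg = 0x12879
clock 4: out=1, reg = 0x8943C
clock 5: out=0, reg = 0x44A1E
clock 6: out=0, reg = 0xA250F
clock 7: out=1, reg = 0x51287
clock 8: out=1, reg = 0x28943

0011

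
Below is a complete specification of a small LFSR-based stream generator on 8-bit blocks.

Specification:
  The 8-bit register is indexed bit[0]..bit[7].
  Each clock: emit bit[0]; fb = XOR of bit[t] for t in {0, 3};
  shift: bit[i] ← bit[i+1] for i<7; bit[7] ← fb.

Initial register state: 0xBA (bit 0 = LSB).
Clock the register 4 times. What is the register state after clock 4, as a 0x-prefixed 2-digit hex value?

0xDB

reg_0 = 0xBA
clock 1: out=0, reg = 0xDD
clock 2: out=1, reg = 0x6E
clock 3: out=0, reg = 0xB7
clock 4: out=1, reg = 0xDB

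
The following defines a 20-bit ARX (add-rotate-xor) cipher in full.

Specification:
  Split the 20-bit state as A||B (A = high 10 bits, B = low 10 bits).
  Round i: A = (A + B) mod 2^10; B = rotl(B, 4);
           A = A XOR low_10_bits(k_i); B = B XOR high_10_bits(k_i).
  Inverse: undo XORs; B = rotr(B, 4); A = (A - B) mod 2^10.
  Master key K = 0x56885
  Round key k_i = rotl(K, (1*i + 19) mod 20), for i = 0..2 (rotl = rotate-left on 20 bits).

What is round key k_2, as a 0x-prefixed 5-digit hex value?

0xAD10A

K = 0x56885
k_0 = rotl(K, (1*0+19) mod 20) = rotl(K, 19) = 0xAB442
k_1 = rotl(K, (1*1+19) mod 20) = rotl(K, 0) = 0x56885
k_2 = rotl(K, (1*2+19) mod 20) = rotl(K, 1) = 0xAD10A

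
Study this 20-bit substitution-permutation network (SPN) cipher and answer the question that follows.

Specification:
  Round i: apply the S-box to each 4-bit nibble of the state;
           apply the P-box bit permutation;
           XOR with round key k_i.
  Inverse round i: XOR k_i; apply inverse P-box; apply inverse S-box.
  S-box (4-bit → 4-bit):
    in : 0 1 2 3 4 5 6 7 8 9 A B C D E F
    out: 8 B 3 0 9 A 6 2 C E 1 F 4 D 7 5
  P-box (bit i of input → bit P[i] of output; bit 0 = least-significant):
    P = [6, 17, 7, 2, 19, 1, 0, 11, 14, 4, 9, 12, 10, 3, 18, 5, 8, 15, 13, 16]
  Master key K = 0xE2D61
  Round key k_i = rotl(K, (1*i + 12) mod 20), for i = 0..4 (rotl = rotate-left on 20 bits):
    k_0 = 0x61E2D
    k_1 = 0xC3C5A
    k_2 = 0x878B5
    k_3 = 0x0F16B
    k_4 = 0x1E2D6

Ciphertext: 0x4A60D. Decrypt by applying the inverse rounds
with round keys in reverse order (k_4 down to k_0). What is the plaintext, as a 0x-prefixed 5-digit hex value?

0x66A9E

s_0 = ciphertext = 0x4A60D
s_1 = InvRound(s_0, k_4) = 0x0E26F
s_2 = InvRound(s_1, k_3) = 0xA3830
s_3 = InvRound(s_2, k_2) = 0x33AC9
s_4 = InvRound(s_3, k_1) = 0x0F6E6
s_5 = InvRound(s_4, k_0) = 0x66A9E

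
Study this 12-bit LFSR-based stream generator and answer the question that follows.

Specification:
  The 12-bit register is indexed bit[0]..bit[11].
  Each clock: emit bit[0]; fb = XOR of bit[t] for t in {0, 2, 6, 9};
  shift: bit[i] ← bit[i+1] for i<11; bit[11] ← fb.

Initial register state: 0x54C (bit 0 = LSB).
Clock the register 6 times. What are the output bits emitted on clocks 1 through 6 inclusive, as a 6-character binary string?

reg_0 = 0x54C
clock 1: out=0, reg = 0x2A6
clock 2: out=0, reg = 0x153
clock 3: out=1, reg = 0x0A9
clock 4: out=1, reg = 0x854
clock 5: out=0, reg = 0x42A
clock 6: out=0, reg = 0x215

001100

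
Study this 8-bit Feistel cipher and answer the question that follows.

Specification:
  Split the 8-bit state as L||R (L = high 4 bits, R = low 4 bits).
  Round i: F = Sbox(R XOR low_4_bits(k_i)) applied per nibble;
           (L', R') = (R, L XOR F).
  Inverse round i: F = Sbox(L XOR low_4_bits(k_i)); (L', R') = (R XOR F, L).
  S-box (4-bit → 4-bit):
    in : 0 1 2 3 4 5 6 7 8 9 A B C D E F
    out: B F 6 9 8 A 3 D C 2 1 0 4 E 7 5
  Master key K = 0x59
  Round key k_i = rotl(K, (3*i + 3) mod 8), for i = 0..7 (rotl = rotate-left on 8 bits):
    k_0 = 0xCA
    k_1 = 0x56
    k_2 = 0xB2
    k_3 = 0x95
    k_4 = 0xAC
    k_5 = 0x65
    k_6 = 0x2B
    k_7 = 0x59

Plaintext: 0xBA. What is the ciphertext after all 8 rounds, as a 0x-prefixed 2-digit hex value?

0xC2

s_0 = plaintext = 0xBA
s_1 = Round(s_0, k_0) = 0xA0
s_2 = Round(s_1, k_1) = 0x09
s_3 = Round(s_2, k_2) = 0x90
s_4 = Round(s_3, k_3) = 0x03
s_5 = Round(s_4, k_4) = 0x35
s_6 = Round(s_5, k_5) = 0x58
s_7 = Round(s_6, k_6) = 0x8C
s_8 = Round(s_7, k_7) = 0xC2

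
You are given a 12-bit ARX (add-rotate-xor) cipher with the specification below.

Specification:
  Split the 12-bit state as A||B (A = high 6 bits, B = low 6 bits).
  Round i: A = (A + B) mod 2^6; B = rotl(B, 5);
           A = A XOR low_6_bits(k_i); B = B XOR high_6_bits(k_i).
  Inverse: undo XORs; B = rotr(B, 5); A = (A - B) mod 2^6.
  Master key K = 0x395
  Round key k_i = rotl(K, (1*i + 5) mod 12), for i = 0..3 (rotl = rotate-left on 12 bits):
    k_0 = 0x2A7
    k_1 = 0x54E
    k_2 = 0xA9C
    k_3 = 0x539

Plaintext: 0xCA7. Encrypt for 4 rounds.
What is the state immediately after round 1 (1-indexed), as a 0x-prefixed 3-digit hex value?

s_0 = plaintext = 0xCA7
s_1 = Round(s_0, k_0) = 0xFB9
s_2 = Round(s_1, k_1) = 0xE69
s_3 = Round(s_2, k_2) = 0xF9E
s_4 = Round(s_3, k_3) = 0x95B

0xFB9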